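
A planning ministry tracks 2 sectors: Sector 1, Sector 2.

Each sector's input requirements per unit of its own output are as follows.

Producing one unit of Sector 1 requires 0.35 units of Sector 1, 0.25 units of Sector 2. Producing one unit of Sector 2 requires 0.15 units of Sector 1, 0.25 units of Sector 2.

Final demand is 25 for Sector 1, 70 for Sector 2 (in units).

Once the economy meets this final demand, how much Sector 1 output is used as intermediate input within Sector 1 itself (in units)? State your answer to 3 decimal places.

I − A =
  [   0.65    -0.15]
  [  -0.25     0.75]
det(I−A) = (0.65)(0.75) − (-0.15)(-0.25) = 0.4500
adj(I−A) = [[0.75, 0.15], [0.25, 0.65]]
(I − A)⁻¹ = adj(I−A) / det(I−A) ≈
  [   1.6667     0.3333]
  [   0.5556     1.4444]
First solve x = (I − A)⁻¹ d = adj(I−A)·d / det(I−A); in particular x_1 = (0.75·25 + 0.15·70) / 0.4500 = 29.25 / 0.4500 = 65.00000.
Intermediate flow from 1 to 1: z_11 = a_11 · x_1 = 0.35 × 29.25 / 0.4500 = 10.2375 / 0.4500 = 22.750.

z_11 = 22.750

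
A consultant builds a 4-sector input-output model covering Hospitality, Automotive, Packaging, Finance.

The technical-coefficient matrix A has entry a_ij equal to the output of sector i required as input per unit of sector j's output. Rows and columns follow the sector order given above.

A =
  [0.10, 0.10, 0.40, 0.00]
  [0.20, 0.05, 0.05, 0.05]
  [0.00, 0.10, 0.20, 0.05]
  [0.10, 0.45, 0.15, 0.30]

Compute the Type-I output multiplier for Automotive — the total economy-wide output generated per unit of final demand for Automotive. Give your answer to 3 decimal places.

I − A =
  [   0.90    -0.10    -0.40     0.00]
  [  -0.20     0.95    -0.05    -0.05]
  [   0.00    -0.10     0.80    -0.05]
  [  -0.10    -0.45    -0.15     0.70]
Compute the cofactors C_ij = (−1)^(i+j)·(3×3 minor ij) of I−A; the adjugate is their transpose:
adj(I−A) = Cᵀ =
  [ 0.50150   0.09225   0.26125   0.02525]
  [ 0.11475   0.49525   0.09625   0.04225]
  [ 0.02375   0.08375   0.56375   0.04625]
  [ 0.15050   0.34950   0.22000   0.65550]
det(I−A) = Σ_j (I−A)_1j·C_1j = (0.90)(0.50150) + (-0.10)(0.11475) + (-0.40)(0.02375) + (0.00)(0.15050) = 0.430375
(I − A)⁻¹ = adj(I−A) / det(I−A) ≈
  [   1.1653     0.2143     0.6070     0.0587]
  [   0.2666     1.1507     0.2236     0.0982]
  [   0.0552     0.1946     1.3099     0.1075]
  [   0.3497     0.8121     0.5112     1.5231]
The output multiplier for sector j is the column-j sum of the Leontief inverse (I − A)⁻¹ = adj(I−A) / det(I−A).
Column A of adj(I−A): (0.09225, 0.49525, 0.08375, 0.34950); det(I−A) = 0.430375.
m_A = (0.09225 + 0.49525 + 0.08375 + 0.34950) / 0.430375 = 1.02075 / 0.430375 ≈ 2.372.

m_A = 2.372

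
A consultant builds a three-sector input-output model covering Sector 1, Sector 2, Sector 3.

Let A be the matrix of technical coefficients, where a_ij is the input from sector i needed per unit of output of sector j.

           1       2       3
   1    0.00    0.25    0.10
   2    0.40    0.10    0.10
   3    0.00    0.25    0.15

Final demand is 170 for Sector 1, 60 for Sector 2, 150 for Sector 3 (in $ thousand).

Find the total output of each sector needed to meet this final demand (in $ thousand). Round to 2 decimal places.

x_1 = 243.88, x_2 = 201.24, x_3 = 235.66

I − A =
  [   1.00    -0.25    -0.10]
  [  -0.40     0.90    -0.10]
  [   0.00    -0.25     0.85]
Cofactors of I−A, C_ij = (−1)^(i+j)·(minor ij) (rows/columns in the sector order above):
  C_11 = (0.90)(0.85) − (-0.10)(-0.25) = 0.7400
  C_12 = −[(-0.40)(0.85) − (-0.10)(0.00)] = 0.3400
  C_13 = (-0.40)(-0.25) − (0.90)(0.00) = 0.1000
  C_21 = −[(-0.25)(0.85) − (-0.10)(-0.25)] = 0.2375
  C_22 = (1.00)(0.85) − (-0.10)(0.00) = 0.8500
  C_23 = −[(1.00)(-0.25) − (-0.25)(0.00)] = 0.2500
  C_31 = (-0.25)(-0.10) − (-0.10)(0.90) = 0.1150
  C_32 = −[(1.00)(-0.10) − (-0.10)(-0.40)] = 0.1400
  C_33 = (1.00)(0.90) − (-0.25)(-0.40) = 0.8000
det(I−A) = Σ_j (I−A)_1j·C_1j = (1.00)(0.7400) + (-0.25)(0.3400) + (-0.10)(0.1000) = 0.6450
adj(I−A) = Cᵀ =
  [ 0.7400   0.2375   0.1150]
  [ 0.3400   0.8500   0.1400]
  [ 0.1000   0.2500   0.8000]
(I − A)⁻¹ = adj(I−A) / det(I−A) ≈
  [   1.1473     0.3682     0.1783]
  [   0.5271     1.3178     0.2171]
  [   0.1550     0.3876     1.2403]
x = (I − A)⁻¹ d = adj(I−A)·d / det(I−A), with det(I−A) = 0.6450:
  x_1 = (0.7400·170 + 0.2375·60 + 0.1150·150) / 0.6450 = 157.30 / 0.6450 ≈ 243.88
  x_2 = (0.3400·170 + 0.8500·60 + 0.1400·150) / 0.6450 = 129.80 / 0.6450 ≈ 201.24
  x_3 = (0.1000·170 + 0.2500·60 + 0.8000·150) / 0.6450 = 152.00 / 0.6450 ≈ 235.66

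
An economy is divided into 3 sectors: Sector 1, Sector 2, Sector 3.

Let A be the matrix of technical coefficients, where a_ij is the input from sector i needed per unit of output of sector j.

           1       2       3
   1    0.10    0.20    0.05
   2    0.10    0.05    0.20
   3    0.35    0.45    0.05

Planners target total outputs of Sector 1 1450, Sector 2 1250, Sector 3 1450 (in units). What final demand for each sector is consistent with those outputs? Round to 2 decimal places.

I − A =
  [   0.90    -0.20    -0.05]
  [  -0.10     0.95    -0.20]
  [  -0.35    -0.45     0.95]
d = (I − A) x:
  d_1 = (+0.90)·1450 + (-0.20)·1250 + (-0.05)·1450 = 982.50
  d_2 = (-0.10)·1450 + (+0.95)·1250 + (-0.20)·1450 = 752.50
  d_3 = (-0.35)·1450 + (-0.45)·1250 + (+0.95)·1450 = 307.50

d_1 = 982.50, d_2 = 752.50, d_3 = 307.50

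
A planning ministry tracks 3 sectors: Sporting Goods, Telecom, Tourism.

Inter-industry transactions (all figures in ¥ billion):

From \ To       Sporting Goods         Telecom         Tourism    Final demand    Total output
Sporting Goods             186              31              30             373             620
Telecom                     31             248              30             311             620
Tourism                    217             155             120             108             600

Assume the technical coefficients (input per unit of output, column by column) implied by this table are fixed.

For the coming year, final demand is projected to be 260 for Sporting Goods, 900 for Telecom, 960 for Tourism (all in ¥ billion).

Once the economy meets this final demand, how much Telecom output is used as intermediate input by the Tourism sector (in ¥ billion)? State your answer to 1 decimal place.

z_23 = 100.9

Technical coefficients a_ij = z_ij / X_j:
  a_11 = 186/620 = 0.30, a_21 = 31/620 = 0.05, a_31 = 217/620 = 0.35
  a_12 = 31/620 = 0.05, a_22 = 248/620 = 0.40, a_32 = 155/620 = 0.25
  a_13 = 30/600 = 0.05, a_23 = 30/600 = 0.05, a_33 = 120/600 = 0.20
I − A =
  [   0.70    -0.05    -0.05]
  [  -0.05     0.60    -0.05]
  [  -0.35    -0.25     0.80]
Cofactors of I−A, C_ij = (−1)^(i+j)·(minor ij) (rows/columns in the sector order above):
  C_11 = (0.60)(0.80) − (-0.05)(-0.25) = 0.4675
  C_12 = −[(-0.05)(0.80) − (-0.05)(-0.35)] = 0.0575
  C_13 = (-0.05)(-0.25) − (0.60)(-0.35) = 0.2225
  C_21 = −[(-0.05)(0.80) − (-0.05)(-0.25)] = 0.0525
  C_22 = (0.70)(0.80) − (-0.05)(-0.35) = 0.5425
  C_23 = −[(0.70)(-0.25) − (-0.05)(-0.35)] = 0.1925
  C_31 = (-0.05)(-0.05) − (-0.05)(0.60) = 0.0325
  C_32 = −[(0.70)(-0.05) − (-0.05)(-0.05)] = 0.0375
  C_33 = (0.70)(0.60) − (-0.05)(-0.05) = 0.4175
det(I−A) = Σ_j (I−A)_1j·C_1j = (0.70)(0.4675) + (-0.05)(0.0575) + (-0.05)(0.2225) = 0.31325
adj(I−A) = Cᵀ =
  [ 0.4675   0.0525   0.0325]
  [ 0.0575   0.5425   0.0375]
  [ 0.2225   0.1925   0.4175]
(I − A)⁻¹ = adj(I−A) / det(I−A) ≈
  [   1.4924     0.1676     0.1038]
  [   0.1836     1.7318     0.1197]
  [   0.7103     0.6145     1.3328]
First solve x = (I − A)⁻¹ d = adj(I−A)·d / det(I−A); in particular x_3 = (0.2225·260 + 0.1925·900 + 0.4175·960) / 0.31325 = 631.90 / 0.31325 ≈ 2017.239.
Intermediate flow from 2 to 3: z_23 = a_23 · x_3 = 0.05 × 631.90 / 0.31325 = 31.595 / 0.31325 ≈ 100.9.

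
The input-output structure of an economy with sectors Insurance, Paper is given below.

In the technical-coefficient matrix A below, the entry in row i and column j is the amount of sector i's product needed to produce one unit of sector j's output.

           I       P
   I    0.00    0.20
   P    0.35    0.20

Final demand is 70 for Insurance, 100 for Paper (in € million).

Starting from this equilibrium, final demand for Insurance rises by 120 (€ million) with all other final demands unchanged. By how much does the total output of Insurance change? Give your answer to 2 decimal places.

Δx_I = 131.51

I − A =
  [   1.00    -0.20]
  [  -0.35     0.80]
det(I−A) = (1.00)(0.80) − (-0.20)(-0.35) = 0.7300
adj(I−A) = [[0.80, 0.20], [0.35, 1.00]]
(I − A)⁻¹ = adj(I−A) / det(I−A) ≈
  [   1.0959     0.2740]
  [   0.4795     1.3699]
Δx = (I − A)⁻¹ Δd with Δd having +120 in the Insurance component and 0 elsewhere.
So Δx_I = L_II · (+120), where L_II = adj(I−A)_II / det(I−A) = 0.80 / 0.7300.
Δx_I = 0.80 × (+120) / 0.7300 = 96.00 / 0.7300 ≈ 131.51.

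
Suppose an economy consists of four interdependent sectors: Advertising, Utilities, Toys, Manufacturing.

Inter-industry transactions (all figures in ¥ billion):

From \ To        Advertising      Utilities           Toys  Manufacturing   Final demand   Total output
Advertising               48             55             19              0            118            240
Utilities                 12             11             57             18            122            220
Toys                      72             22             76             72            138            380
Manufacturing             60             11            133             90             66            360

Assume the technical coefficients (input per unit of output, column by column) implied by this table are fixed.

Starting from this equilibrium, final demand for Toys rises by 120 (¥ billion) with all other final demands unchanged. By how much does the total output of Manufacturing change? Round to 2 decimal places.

Δx_M = 97.54

Technical coefficients a_ij = z_ij / X_j:
  a_AA = 48/240 = 0.20, a_UA = 12/240 = 0.05, a_TA = 72/240 = 0.30, a_MA = 60/240 = 0.25
  a_AU = 55/220 = 0.25, a_UU = 11/220 = 0.05, a_TU = 22/220 = 0.10, a_MU = 11/220 = 0.05
  a_AT = 19/380 = 0.05, a_UT = 57/380 = 0.15, a_TT = 76/380 = 0.20, a_MT = 133/380 = 0.35
  a_AM = 0/360 = 0.00, a_UM = 18/360 = 0.05, a_TM = 72/360 = 0.20, a_MM = 90/360 = 0.25
I − A =
  [   0.80    -0.25    -0.05     0.00]
  [  -0.05     0.95    -0.15    -0.05]
  [  -0.30    -0.10     0.80    -0.20]
  [  -0.25    -0.05    -0.35     0.75]
Compute the cofactors C_ij = (−1)^(i+j)·(3×3 minor ij) of I−A; the adjugate is their transpose:
adj(I−A) = Cᵀ =
  [ 0.48700   0.13675   0.06800   0.02725]
  [ 0.08300   0.41025   0.10650   0.05575]
  [ 0.26600   0.13675   0.55550   0.15725]
  [ 0.29200   0.13675   0.28900   0.56025]
det(I−A) = Σ_j (I−A)_1j·C_1j = (0.80)(0.48700) + (-0.25)(0.08300) + (-0.05)(0.26600) + (0.00)(0.29200) = 0.35555
(I − A)⁻¹ = adj(I−A) / det(I−A) ≈
  [   1.3697     0.3846     0.1913     0.0766]
  [   0.2334     1.1538     0.2995     0.1568]
  [   0.7481     0.3846     1.5624     0.4423]
  [   0.8213     0.3846     0.8128     1.5757]
Δx = (I − A)⁻¹ Δd with Δd having +120 in the Toys component and 0 elsewhere.
So Δx_M = L_MT · (+120), where L_MT = adj(I−A)_MT / det(I−A) = 0.28900 / 0.35555.
Δx_M = 0.28900 × (+120) / 0.35555 = 34.68 / 0.35555 ≈ 97.54.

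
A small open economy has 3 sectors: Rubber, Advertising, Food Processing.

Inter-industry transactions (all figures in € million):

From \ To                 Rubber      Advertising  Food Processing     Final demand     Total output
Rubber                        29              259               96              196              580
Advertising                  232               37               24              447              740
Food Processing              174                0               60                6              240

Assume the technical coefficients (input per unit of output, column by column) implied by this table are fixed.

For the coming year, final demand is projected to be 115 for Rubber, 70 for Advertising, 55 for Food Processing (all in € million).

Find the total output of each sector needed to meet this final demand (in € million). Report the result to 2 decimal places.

Technical coefficients a_ij = z_ij / X_j:
  a_RR = 29/580 = 0.05, a_AR = 232/580 = 0.40, a_FR = 174/580 = 0.30
  a_RA = 259/740 = 0.35, a_AA = 37/740 = 0.05, a_FA = 0/740 = 0.00
  a_RF = 96/240 = 0.40, a_AF = 24/240 = 0.10, a_FF = 60/240 = 0.25
I − A =
  [   0.95    -0.35    -0.40]
  [  -0.40     0.95    -0.10]
  [  -0.30     0.00     0.75]
Cofactors of I−A, C_ij = (−1)^(i+j)·(minor ij) (rows/columns in the sector order above):
  C_11 = (0.95)(0.75) − (-0.10)(0.00) = 0.7125
  C_12 = −[(-0.40)(0.75) − (-0.10)(-0.30)] = 0.3300
  C_13 = (-0.40)(0.00) − (0.95)(-0.30) = 0.2850
  C_21 = −[(-0.35)(0.75) − (-0.40)(0.00)] = 0.2625
  C_22 = (0.95)(0.75) − (-0.40)(-0.30) = 0.5925
  C_23 = −[(0.95)(0.00) − (-0.35)(-0.30)] = 0.1050
  C_31 = (-0.35)(-0.10) − (-0.40)(0.95) = 0.4150
  C_32 = −[(0.95)(-0.10) − (-0.40)(-0.40)] = 0.2550
  C_33 = (0.95)(0.95) − (-0.35)(-0.40) = 0.7625
det(I−A) = Σ_j (I−A)_1j·C_1j = (0.95)(0.7125) + (-0.35)(0.3300) + (-0.40)(0.2850) = 0.447375
adj(I−A) = Cᵀ =
  [ 0.7125   0.2625   0.4150]
  [ 0.3300   0.5925   0.2550]
  [ 0.2850   0.1050   0.7625]
(I − A)⁻¹ = adj(I−A) / det(I−A) ≈
  [   1.5926     0.5868     0.9276]
  [   0.7376     1.3244     0.5700]
  [   0.6370     0.2347     1.7044]
x = (I − A)⁻¹ d = adj(I−A)·d / det(I−A), with det(I−A) = 0.447375:
  x_R = (0.7125·115 + 0.2625·70 + 0.4150·55) / 0.447375 = 123.1375 / 0.447375 ≈ 275.24
  x_A = (0.3300·115 + 0.5925·70 + 0.2550·55) / 0.447375 = 93.45 / 0.447375 ≈ 208.89
  x_F = (0.2850·115 + 0.1050·70 + 0.7625·55) / 0.447375 = 82.0625 / 0.447375 ≈ 183.43

x_R = 275.24, x_A = 208.89, x_F = 183.43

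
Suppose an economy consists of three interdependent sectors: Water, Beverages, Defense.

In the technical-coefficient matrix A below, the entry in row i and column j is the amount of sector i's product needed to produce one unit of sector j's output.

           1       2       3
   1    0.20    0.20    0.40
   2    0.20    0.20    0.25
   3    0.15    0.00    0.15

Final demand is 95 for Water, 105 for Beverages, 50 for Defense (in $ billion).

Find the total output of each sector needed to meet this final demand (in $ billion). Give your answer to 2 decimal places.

I − A =
  [   0.80    -0.20    -0.40]
  [  -0.20     0.80    -0.25]
  [  -0.15     0.00     0.85]
Cofactors of I−A, C_ij = (−1)^(i+j)·(minor ij) (rows/columns in the sector order above):
  C_11 = (0.80)(0.85) − (-0.25)(0.00) = 0.6800
  C_12 = −[(-0.20)(0.85) − (-0.25)(-0.15)] = 0.2075
  C_13 = (-0.20)(0.00) − (0.80)(-0.15) = 0.1200
  C_21 = −[(-0.20)(0.85) − (-0.40)(0.00)] = 0.1700
  C_22 = (0.80)(0.85) − (-0.40)(-0.15) = 0.6200
  C_23 = −[(0.80)(0.00) − (-0.20)(-0.15)] = 0.0300
  C_31 = (-0.20)(-0.25) − (-0.40)(0.80) = 0.3700
  C_32 = −[(0.80)(-0.25) − (-0.40)(-0.20)] = 0.2800
  C_33 = (0.80)(0.80) − (-0.20)(-0.20) = 0.6000
det(I−A) = Σ_j (I−A)_1j·C_1j = (0.80)(0.6800) + (-0.20)(0.2075) + (-0.40)(0.1200) = 0.4545
adj(I−A) = Cᵀ =
  [ 0.6800   0.1700   0.3700]
  [ 0.2075   0.6200   0.2800]
  [ 0.1200   0.0300   0.6000]
(I − A)⁻¹ = adj(I−A) / det(I−A) ≈
  [   1.4961     0.3740     0.8141]
  [   0.4565     1.3641     0.6161]
  [   0.2640     0.0660     1.3201]
x = (I − A)⁻¹ d = adj(I−A)·d / det(I−A), with det(I−A) = 0.4545:
  x_1 = (0.6800·95 + 0.1700·105 + 0.3700·50) / 0.4545 = 100.95 / 0.4545 ≈ 222.11
  x_2 = (0.2075·95 + 0.6200·105 + 0.2800·50) / 0.4545 = 98.8125 / 0.4545 ≈ 217.41
  x_3 = (0.1200·95 + 0.0300·105 + 0.6000·50) / 0.4545 = 44.55 / 0.4545 ≈ 98.02

x_1 = 222.11, x_2 = 217.41, x_3 = 98.02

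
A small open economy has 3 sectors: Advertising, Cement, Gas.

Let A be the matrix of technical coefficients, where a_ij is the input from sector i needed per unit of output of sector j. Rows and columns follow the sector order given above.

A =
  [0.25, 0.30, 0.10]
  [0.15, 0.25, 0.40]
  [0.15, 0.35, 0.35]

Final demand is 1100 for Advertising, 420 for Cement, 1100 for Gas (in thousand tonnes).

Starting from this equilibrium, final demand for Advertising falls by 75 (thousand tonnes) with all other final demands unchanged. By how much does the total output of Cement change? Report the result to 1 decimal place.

Δx_C = -60.0

I − A =
  [   0.75    -0.30    -0.10]
  [  -0.15     0.75    -0.40]
  [  -0.15    -0.35     0.65]
Cofactors of I−A, C_ij = (−1)^(i+j)·(minor ij) (rows/columns in the sector order above):
  C_11 = (0.75)(0.65) − (-0.40)(-0.35) = 0.3475
  C_12 = −[(-0.15)(0.65) − (-0.40)(-0.15)] = 0.1575
  C_13 = (-0.15)(-0.35) − (0.75)(-0.15) = 0.1650
  C_21 = −[(-0.30)(0.65) − (-0.10)(-0.35)] = 0.2300
  C_22 = (0.75)(0.65) − (-0.10)(-0.15) = 0.4725
  C_23 = −[(0.75)(-0.35) − (-0.30)(-0.15)] = 0.3075
  C_31 = (-0.30)(-0.40) − (-0.10)(0.75) = 0.1950
  C_32 = −[(0.75)(-0.40) − (-0.10)(-0.15)] = 0.3150
  C_33 = (0.75)(0.75) − (-0.30)(-0.15) = 0.5175
det(I−A) = Σ_j (I−A)_1j·C_1j = (0.75)(0.3475) + (-0.30)(0.1575) + (-0.10)(0.1650) = 0.196875
adj(I−A) = Cᵀ =
  [ 0.3475   0.2300   0.1950]
  [ 0.1575   0.4725   0.3150]
  [ 0.1650   0.3075   0.5175]
(I − A)⁻¹ = adj(I−A) / det(I−A) ≈
  [   1.7651     1.1683     0.9905]
  [   0.8000     2.4000     1.6000]
  [   0.8381     1.5619     2.6286]
Δx = (I − A)⁻¹ Δd with Δd having -75 in the Advertising component and 0 elsewhere.
So Δx_C = L_CA · (-75), where L_CA = adj(I−A)_CA / det(I−A) = 0.1575 / 0.196875.
Δx_C = 0.1575 × (-75) / 0.196875 = -11.8125 / 0.196875 = -60.0.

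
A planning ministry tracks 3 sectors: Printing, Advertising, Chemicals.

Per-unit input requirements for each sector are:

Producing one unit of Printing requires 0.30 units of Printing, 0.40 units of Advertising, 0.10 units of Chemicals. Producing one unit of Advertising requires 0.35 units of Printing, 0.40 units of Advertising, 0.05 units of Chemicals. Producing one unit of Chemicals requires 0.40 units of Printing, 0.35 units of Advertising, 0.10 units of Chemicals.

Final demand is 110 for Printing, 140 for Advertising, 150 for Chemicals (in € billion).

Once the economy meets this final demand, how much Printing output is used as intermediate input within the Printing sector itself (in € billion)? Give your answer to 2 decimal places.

I − A =
  [   0.70    -0.35    -0.40]
  [  -0.40     0.60    -0.35]
  [  -0.10    -0.05     0.90]
Cofactors of I−A, C_ij = (−1)^(i+j)·(minor ij) (rows/columns in the sector order above):
  C_11 = (0.60)(0.90) − (-0.35)(-0.05) = 0.5225
  C_12 = −[(-0.40)(0.90) − (-0.35)(-0.10)] = 0.3950
  C_13 = (-0.40)(-0.05) − (0.60)(-0.10) = 0.0800
  C_21 = −[(-0.35)(0.90) − (-0.40)(-0.05)] = 0.3350
  C_22 = (0.70)(0.90) − (-0.40)(-0.10) = 0.5900
  C_23 = −[(0.70)(-0.05) − (-0.35)(-0.10)] = 0.0700
  C_31 = (-0.35)(-0.35) − (-0.40)(0.60) = 0.3625
  C_32 = −[(0.70)(-0.35) − (-0.40)(-0.40)] = 0.4050
  C_33 = (0.70)(0.60) − (-0.35)(-0.40) = 0.2800
det(I−A) = Σ_j (I−A)_1j·C_1j = (0.70)(0.5225) + (-0.35)(0.3950) + (-0.40)(0.0800) = 0.1955
adj(I−A) = Cᵀ =
  [ 0.5225   0.3350   0.3625]
  [ 0.3950   0.5900   0.4050]
  [ 0.0800   0.0700   0.2800]
(I − A)⁻¹ = adj(I−A) / det(I−A) ≈
  [   2.6726     1.7136     1.8542]
  [   2.0205     3.0179     2.0716]
  [   0.4092     0.3581     1.4322]
First solve x = (I − A)⁻¹ d = adj(I−A)·d / det(I−A); in particular x_1 = (0.5225·110 + 0.3350·140 + 0.3625·150) / 0.1955 = 158.75 / 0.1955 ≈ 812.0205.
Intermediate flow from 1 to 1: z_11 = a_11 · x_1 = 0.30 × 158.75 / 0.1955 = 47.625 / 0.1955 ≈ 243.61.

z_11 = 243.61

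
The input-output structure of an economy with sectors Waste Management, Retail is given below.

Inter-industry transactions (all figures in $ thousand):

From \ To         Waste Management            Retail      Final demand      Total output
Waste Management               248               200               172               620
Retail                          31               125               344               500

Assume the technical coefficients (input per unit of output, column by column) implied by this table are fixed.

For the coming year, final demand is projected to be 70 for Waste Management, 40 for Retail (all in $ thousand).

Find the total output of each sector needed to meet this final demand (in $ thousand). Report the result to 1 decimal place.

x_W = 159.3, x_R = 64.0

Technical coefficients a_ij = z_ij / X_j:
  a_WW = 248/620 = 0.40, a_RW = 31/620 = 0.05
  a_WR = 200/500 = 0.40, a_RR = 125/500 = 0.25
I − A =
  [   0.60    -0.40]
  [  -0.05     0.75]
det(I−A) = (0.60)(0.75) − (-0.40)(-0.05) = 0.4300
adj(I−A) = [[0.75, 0.40], [0.05, 0.60]]
(I − A)⁻¹ = adj(I−A) / det(I−A) ≈
  [   1.7442     0.9302]
  [   0.1163     1.3953]
x = (I − A)⁻¹ d = adj(I−A)·d / det(I−A), with det(I−A) = 0.4300:
  x_W = (0.75·70 + 0.40·40) / 0.4300 = 68.50 / 0.4300 ≈ 159.3
  x_R = (0.05·70 + 0.60·40) / 0.4300 = 27.50 / 0.4300 ≈ 64.0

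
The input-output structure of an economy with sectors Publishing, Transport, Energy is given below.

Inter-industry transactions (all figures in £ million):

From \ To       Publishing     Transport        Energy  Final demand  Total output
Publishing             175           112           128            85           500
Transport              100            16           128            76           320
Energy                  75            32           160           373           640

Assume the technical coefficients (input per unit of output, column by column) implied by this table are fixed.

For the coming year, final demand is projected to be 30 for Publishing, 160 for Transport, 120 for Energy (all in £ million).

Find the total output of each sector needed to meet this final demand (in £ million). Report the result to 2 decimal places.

Technical coefficients a_ij = z_ij / X_j:
  a_PP = 175/500 = 0.35, a_TP = 100/500 = 0.20, a_EP = 75/500 = 0.15
  a_PT = 112/320 = 0.35, a_TT = 16/320 = 0.05, a_ET = 32/320 = 0.10
  a_PE = 128/640 = 0.20, a_TE = 128/640 = 0.20, a_EE = 160/640 = 0.25
I − A =
  [   0.65    -0.35    -0.20]
  [  -0.20     0.95    -0.20]
  [  -0.15    -0.10     0.75]
Cofactors of I−A, C_ij = (−1)^(i+j)·(minor ij) (rows/columns in the sector order above):
  C_11 = (0.95)(0.75) − (-0.20)(-0.10) = 0.6925
  C_12 = −[(-0.20)(0.75) − (-0.20)(-0.15)] = 0.1800
  C_13 = (-0.20)(-0.10) − (0.95)(-0.15) = 0.1625
  C_21 = −[(-0.35)(0.75) − (-0.20)(-0.10)] = 0.2825
  C_22 = (0.65)(0.75) − (-0.20)(-0.15) = 0.4575
  C_23 = −[(0.65)(-0.10) − (-0.35)(-0.15)] = 0.1175
  C_31 = (-0.35)(-0.20) − (-0.20)(0.95) = 0.2600
  C_32 = −[(0.65)(-0.20) − (-0.20)(-0.20)] = 0.1700
  C_33 = (0.65)(0.95) − (-0.35)(-0.20) = 0.5475
det(I−A) = Σ_j (I−A)_1j·C_1j = (0.65)(0.6925) + (-0.35)(0.1800) + (-0.20)(0.1625) = 0.354625
adj(I−A) = Cᵀ =
  [ 0.6925   0.2825   0.2600]
  [ 0.1800   0.4575   0.1700]
  [ 0.1625   0.1175   0.5475]
(I − A)⁻¹ = adj(I−A) / det(I−A) ≈
  [   1.9528     0.7966     0.7332]
  [   0.5076     1.2901     0.4794]
  [   0.4582     0.3313     1.5439]
x = (I − A)⁻¹ d = adj(I−A)·d / det(I−A), with det(I−A) = 0.354625:
  x_P = (0.6925·30 + 0.2825·160 + 0.2600·120) / 0.354625 = 97.175 / 0.354625 ≈ 274.02
  x_T = (0.1800·30 + 0.4575·160 + 0.1700·120) / 0.354625 = 99.00 / 0.354625 ≈ 279.17
  x_E = (0.1625·30 + 0.1175·160 + 0.5475·120) / 0.354625 = 89.375 / 0.354625 ≈ 252.03

x_P = 274.02, x_T = 279.17, x_E = 252.03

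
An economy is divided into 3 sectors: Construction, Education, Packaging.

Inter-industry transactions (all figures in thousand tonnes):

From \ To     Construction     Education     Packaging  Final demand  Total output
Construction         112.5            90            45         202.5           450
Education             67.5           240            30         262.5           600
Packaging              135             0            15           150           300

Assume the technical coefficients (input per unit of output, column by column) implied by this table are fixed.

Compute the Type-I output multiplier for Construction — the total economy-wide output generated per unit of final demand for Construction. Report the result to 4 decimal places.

Technical coefficients a_ij = z_ij / X_j:
  a_CC = 112.5/450 = 0.25, a_EC = 67.5/450 = 0.15, a_PC = 135/450 = 0.30
  a_CE = 90/600 = 0.15, a_EE = 240/600 = 0.40, a_PE = 0/600 = 0.00
  a_CP = 45/300 = 0.15, a_EP = 30/300 = 0.10, a_PP = 15/300 = 0.05
I − A =
  [   0.75    -0.15    -0.15]
  [  -0.15     0.60    -0.10]
  [  -0.30     0.00     0.95]
Cofactors of I−A, C_ij = (−1)^(i+j)·(minor ij) (rows/columns in the sector order above):
  C_11 = (0.60)(0.95) − (-0.10)(0.00) = 0.5700
  C_12 = −[(-0.15)(0.95) − (-0.10)(-0.30)] = 0.1725
  C_13 = (-0.15)(0.00) − (0.60)(-0.30) = 0.1800
  C_21 = −[(-0.15)(0.95) − (-0.15)(0.00)] = 0.1425
  C_22 = (0.75)(0.95) − (-0.15)(-0.30) = 0.6675
  C_23 = −[(0.75)(0.00) − (-0.15)(-0.30)] = 0.0450
  C_31 = (-0.15)(-0.10) − (-0.15)(0.60) = 0.1050
  C_32 = −[(0.75)(-0.10) − (-0.15)(-0.15)] = 0.0975
  C_33 = (0.75)(0.60) − (-0.15)(-0.15) = 0.4275
det(I−A) = Σ_j (I−A)_1j·C_1j = (0.75)(0.5700) + (-0.15)(0.1725) + (-0.15)(0.1800) = 0.374625
adj(I−A) = Cᵀ =
  [ 0.5700   0.1425   0.1050]
  [ 0.1725   0.6675   0.0975]
  [ 0.1800   0.0450   0.4275]
(I − A)⁻¹ = adj(I−A) / det(I−A) ≈
  [   1.52152     0.38038     0.28028]
  [   0.46046     1.78178     0.26026]
  [   0.48048     0.12012     1.14114]
The output multiplier for sector j is the column-j sum of the Leontief inverse (I − A)⁻¹ = adj(I−A) / det(I−A).
Column C of adj(I−A): (0.5700, 0.1725, 0.1800); det(I−A) = 0.374625.
m_C = (0.5700 + 0.1725 + 0.1800) / 0.374625 = 0.9225 / 0.374625 ≈ 2.4625.

m_C = 2.4625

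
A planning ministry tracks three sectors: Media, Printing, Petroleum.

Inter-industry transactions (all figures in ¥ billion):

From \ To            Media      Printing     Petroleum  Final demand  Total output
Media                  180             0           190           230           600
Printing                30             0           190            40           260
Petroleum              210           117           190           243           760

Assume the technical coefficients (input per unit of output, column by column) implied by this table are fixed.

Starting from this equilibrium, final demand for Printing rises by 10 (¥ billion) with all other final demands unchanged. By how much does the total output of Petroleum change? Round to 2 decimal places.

Δx_3 = 8.92

Technical coefficients a_ij = z_ij / X_j:
  a_11 = 180/600 = 0.30, a_21 = 30/600 = 0.05, a_31 = 210/600 = 0.35
  a_12 = 0/260 = 0.00, a_22 = 0/260 = 0.00, a_32 = 117/260 = 0.45
  a_13 = 190/760 = 0.25, a_23 = 190/760 = 0.25, a_33 = 190/760 = 0.25
I − A =
  [   0.70     0.00    -0.25]
  [  -0.05     1.00    -0.25]
  [  -0.35    -0.45     0.75]
Cofactors of I−A, C_ij = (−1)^(i+j)·(minor ij) (rows/columns in the sector order above):
  C_11 = (1.00)(0.75) − (-0.25)(-0.45) = 0.6375
  C_12 = −[(-0.05)(0.75) − (-0.25)(-0.35)] = 0.1250
  C_13 = (-0.05)(-0.45) − (1.00)(-0.35) = 0.3725
  C_21 = −[(0.00)(0.75) − (-0.25)(-0.45)] = 0.1125
  C_22 = (0.70)(0.75) − (-0.25)(-0.35) = 0.4375
  C_23 = −[(0.70)(-0.45) − (0.00)(-0.35)] = 0.3150
  C_31 = (0.00)(-0.25) − (-0.25)(1.00) = 0.2500
  C_32 = −[(0.70)(-0.25) − (-0.25)(-0.05)] = 0.1875
  C_33 = (0.70)(1.00) − (0.00)(-0.05) = 0.7000
det(I−A) = Σ_j (I−A)_1j·C_1j = (0.70)(0.6375) + (0.00)(0.1250) + (-0.25)(0.3725) = 0.353125
adj(I−A) = Cᵀ =
  [ 0.6375   0.1125   0.2500]
  [ 0.1250   0.4375   0.1875]
  [ 0.3725   0.3150   0.7000]
(I − A)⁻¹ = adj(I−A) / det(I−A) ≈
  [   1.8053     0.3186     0.7080]
  [   0.3540     1.2389     0.5310]
  [   1.0549     0.8920     1.9823]
Δx = (I − A)⁻¹ Δd with Δd having +10 in the Printing component and 0 elsewhere.
So Δx_3 = L_32 · (+10), where L_32 = adj(I−A)_32 / det(I−A) = 0.3150 / 0.353125.
Δx_3 = 0.3150 × (+10) / 0.353125 = 3.15 / 0.353125 ≈ 8.92.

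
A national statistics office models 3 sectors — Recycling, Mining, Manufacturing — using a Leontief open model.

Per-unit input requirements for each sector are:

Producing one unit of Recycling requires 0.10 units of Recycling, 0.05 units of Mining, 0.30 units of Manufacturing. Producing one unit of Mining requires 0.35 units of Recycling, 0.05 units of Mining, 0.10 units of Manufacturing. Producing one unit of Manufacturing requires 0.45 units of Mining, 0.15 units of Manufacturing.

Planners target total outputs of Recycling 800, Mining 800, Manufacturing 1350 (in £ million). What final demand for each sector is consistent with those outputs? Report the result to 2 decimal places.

I − A =
  [   0.90    -0.35     0.00]
  [  -0.05     0.95    -0.45]
  [  -0.30    -0.10     0.85]
d = (I − A) x:
  d_1 = (+0.90)·800 + (-0.35)·800 + (+0.00)·1350 = 440.00
  d_2 = (-0.05)·800 + (+0.95)·800 + (-0.45)·1350 = 112.50
  d_3 = (-0.30)·800 + (-0.10)·800 + (+0.85)·1350 = 827.50

d_1 = 440.00, d_2 = 112.50, d_3 = 827.50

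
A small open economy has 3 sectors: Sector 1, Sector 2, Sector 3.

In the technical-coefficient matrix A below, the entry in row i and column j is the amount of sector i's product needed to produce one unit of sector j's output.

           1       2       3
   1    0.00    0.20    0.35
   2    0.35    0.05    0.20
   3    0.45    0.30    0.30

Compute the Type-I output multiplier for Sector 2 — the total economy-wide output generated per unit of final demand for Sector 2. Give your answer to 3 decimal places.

m_2 = 3.349

I − A =
  [   1.00    -0.20    -0.35]
  [  -0.35     0.95    -0.20]
  [  -0.45    -0.30     0.70]
Cofactors of I−A, C_ij = (−1)^(i+j)·(minor ij) (rows/columns in the sector order above):
  C_11 = (0.95)(0.70) − (-0.20)(-0.30) = 0.6050
  C_12 = −[(-0.35)(0.70) − (-0.20)(-0.45)] = 0.3350
  C_13 = (-0.35)(-0.30) − (0.95)(-0.45) = 0.5325
  C_21 = −[(-0.20)(0.70) − (-0.35)(-0.30)] = 0.2450
  C_22 = (1.00)(0.70) − (-0.35)(-0.45) = 0.5425
  C_23 = −[(1.00)(-0.30) − (-0.20)(-0.45)] = 0.3900
  C_31 = (-0.20)(-0.20) − (-0.35)(0.95) = 0.3725
  C_32 = −[(1.00)(-0.20) − (-0.35)(-0.35)] = 0.3225
  C_33 = (1.00)(0.95) − (-0.20)(-0.35) = 0.8800
det(I−A) = Σ_j (I−A)_1j·C_1j = (1.00)(0.6050) + (-0.20)(0.3350) + (-0.35)(0.5325) = 0.351625
adj(I−A) = Cᵀ =
  [ 0.6050   0.2450   0.3725]
  [ 0.3350   0.5425   0.3225]
  [ 0.5325   0.3900   0.8800]
(I − A)⁻¹ = adj(I−A) / det(I−A) ≈
  [   1.7206     0.6968     1.0594]
  [   0.9527     1.5428     0.9172]
  [   1.5144     1.1091     2.5027]
The output multiplier for sector j is the column-j sum of the Leontief inverse (I − A)⁻¹ = adj(I−A) / det(I−A).
Column 2 of adj(I−A): (0.2450, 0.5425, 0.3900); det(I−A) = 0.351625.
m_2 = (0.2450 + 0.5425 + 0.3900) / 0.351625 = 1.1775 / 0.351625 ≈ 3.349.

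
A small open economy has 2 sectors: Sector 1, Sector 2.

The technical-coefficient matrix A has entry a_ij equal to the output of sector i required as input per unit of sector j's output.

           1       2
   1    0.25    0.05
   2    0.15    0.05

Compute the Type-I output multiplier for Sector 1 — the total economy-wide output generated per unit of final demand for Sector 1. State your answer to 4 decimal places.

I − A =
  [   0.75    -0.05]
  [  -0.15     0.95]
det(I−A) = (0.75)(0.95) − (-0.05)(-0.15) = 0.7050
adj(I−A) = [[0.95, 0.05], [0.15, 0.75]]
(I − A)⁻¹ = adj(I−A) / det(I−A) ≈
  [   1.34752     0.07092]
  [   0.21277     1.06383]
The output multiplier for sector j is the column-j sum of the Leontief inverse (I − A)⁻¹ = adj(I−A) / det(I−A).
Column 1 of adj(I−A): (0.95, 0.15); det(I−A) = 0.7050.
m_1 = (0.95 + 0.15) / 0.7050 = 1.10 / 0.7050 ≈ 1.5603.

m_1 = 1.5603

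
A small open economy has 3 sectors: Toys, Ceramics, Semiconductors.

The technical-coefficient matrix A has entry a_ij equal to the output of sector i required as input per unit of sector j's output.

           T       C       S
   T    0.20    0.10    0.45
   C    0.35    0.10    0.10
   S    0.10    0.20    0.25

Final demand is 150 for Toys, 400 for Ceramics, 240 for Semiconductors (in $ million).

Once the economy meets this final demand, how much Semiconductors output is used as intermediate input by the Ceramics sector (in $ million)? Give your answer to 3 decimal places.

z_SC = 150.618

I − A =
  [   0.80    -0.10    -0.45]
  [  -0.35     0.90    -0.10]
  [  -0.10    -0.20     0.75]
Cofactors of I−A, C_ij = (−1)^(i+j)·(minor ij) (rows/columns in the sector order above):
  C_11 = (0.90)(0.75) − (-0.10)(-0.20) = 0.6550
  C_12 = −[(-0.35)(0.75) − (-0.10)(-0.10)] = 0.2725
  C_13 = (-0.35)(-0.20) − (0.90)(-0.10) = 0.1600
  C_21 = −[(-0.10)(0.75) − (-0.45)(-0.20)] = 0.1650
  C_22 = (0.80)(0.75) − (-0.45)(-0.10) = 0.5550
  C_23 = −[(0.80)(-0.20) − (-0.10)(-0.10)] = 0.1700
  C_31 = (-0.10)(-0.10) − (-0.45)(0.90) = 0.4150
  C_32 = −[(0.80)(-0.10) − (-0.45)(-0.35)] = 0.2375
  C_33 = (0.80)(0.90) − (-0.10)(-0.35) = 0.6850
det(I−A) = Σ_j (I−A)_1j·C_1j = (0.80)(0.6550) + (-0.10)(0.2725) + (-0.45)(0.1600) = 0.42475
adj(I−A) = Cᵀ =
  [ 0.6550   0.1650   0.4150]
  [ 0.2725   0.5550   0.2375]
  [ 0.1600   0.1700   0.6850]
(I − A)⁻¹ = adj(I−A) / det(I−A) ≈
  [   1.5421     0.3885     0.9770]
  [   0.6416     1.3067     0.5592]
  [   0.3767     0.4002     1.6127]
First solve x = (I − A)⁻¹ d = adj(I−A)·d / det(I−A); in particular x_C = (0.2725·150 + 0.5550·400 + 0.2375·240) / 0.42475 = 319.875 / 0.42475 ≈ 753.09005.
Intermediate flow from S to C: z_SC = a_SC · x_C = 0.20 × 319.875 / 0.42475 = 63.975 / 0.42475 ≈ 150.618.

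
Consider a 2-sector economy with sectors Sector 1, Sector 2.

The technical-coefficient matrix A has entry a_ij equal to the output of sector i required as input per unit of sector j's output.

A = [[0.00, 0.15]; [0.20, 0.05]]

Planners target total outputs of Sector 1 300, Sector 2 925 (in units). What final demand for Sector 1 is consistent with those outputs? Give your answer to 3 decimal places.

d_1 = 161.250

I − A =
  [   1.00    -0.15]
  [  -0.20     0.95]
d = (I − A) x:
  d_1 = (+1.00)·300 + (-0.15)·925 = 161.250
  d_2 = (-0.20)·300 + (+0.95)·925 = 818.750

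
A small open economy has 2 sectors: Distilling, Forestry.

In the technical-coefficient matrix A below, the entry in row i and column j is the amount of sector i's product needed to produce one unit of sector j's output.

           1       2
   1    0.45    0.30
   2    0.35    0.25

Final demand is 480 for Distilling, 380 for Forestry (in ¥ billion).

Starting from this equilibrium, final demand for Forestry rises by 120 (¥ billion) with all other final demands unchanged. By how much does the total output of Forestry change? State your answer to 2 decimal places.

Δx_2 = 214.63

I − A =
  [   0.55    -0.30]
  [  -0.35     0.75]
det(I−A) = (0.55)(0.75) − (-0.30)(-0.35) = 0.3075
adj(I−A) = [[0.75, 0.30], [0.35, 0.55]]
(I − A)⁻¹ = adj(I−A) / det(I−A) ≈
  [   2.4390     0.9756]
  [   1.1382     1.7886]
Δx = (I − A)⁻¹ Δd with Δd having +120 in the Forestry component and 0 elsewhere.
So Δx_2 = L_22 · (+120), where L_22 = adj(I−A)_22 / det(I−A) = 0.55 / 0.3075.
Δx_2 = 0.55 × (+120) / 0.3075 = 66.00 / 0.3075 ≈ 214.63.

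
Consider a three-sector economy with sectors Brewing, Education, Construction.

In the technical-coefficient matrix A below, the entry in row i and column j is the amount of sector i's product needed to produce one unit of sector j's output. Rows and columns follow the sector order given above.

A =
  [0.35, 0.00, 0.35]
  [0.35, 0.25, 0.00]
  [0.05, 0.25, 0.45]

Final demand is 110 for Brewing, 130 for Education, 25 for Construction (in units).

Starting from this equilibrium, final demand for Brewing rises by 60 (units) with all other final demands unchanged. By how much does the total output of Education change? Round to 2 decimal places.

Δx_E = 51.48

I − A =
  [   0.65     0.00    -0.35]
  [  -0.35     0.75     0.00]
  [  -0.05    -0.25     0.55]
Cofactors of I−A, C_ij = (−1)^(i+j)·(minor ij) (rows/columns in the sector order above):
  C_11 = (0.75)(0.55) − (0.00)(-0.25) = 0.4125
  C_12 = −[(-0.35)(0.55) − (0.00)(-0.05)] = 0.1925
  C_13 = (-0.35)(-0.25) − (0.75)(-0.05) = 0.1250
  C_21 = −[(0.00)(0.55) − (-0.35)(-0.25)] = 0.0875
  C_22 = (0.65)(0.55) − (-0.35)(-0.05) = 0.3400
  C_23 = −[(0.65)(-0.25) − (0.00)(-0.05)] = 0.1625
  C_31 = (0.00)(0.00) − (-0.35)(0.75) = 0.2625
  C_32 = −[(0.65)(0.00) − (-0.35)(-0.35)] = 0.1225
  C_33 = (0.65)(0.75) − (0.00)(-0.35) = 0.4875
det(I−A) = Σ_j (I−A)_1j·C_1j = (0.65)(0.4125) + (0.00)(0.1925) + (-0.35)(0.1250) = 0.224375
adj(I−A) = Cᵀ =
  [ 0.4125   0.0875   0.2625]
  [ 0.1925   0.3400   0.1225]
  [ 0.1250   0.1625   0.4875]
(I − A)⁻¹ = adj(I−A) / det(I−A) ≈
  [   1.8384     0.3900     1.1699]
  [   0.8579     1.5153     0.5460]
  [   0.5571     0.7242     2.1727]
Δx = (I − A)⁻¹ Δd with Δd having +60 in the Brewing component and 0 elsewhere.
So Δx_E = L_EB · (+60), where L_EB = adj(I−A)_EB / det(I−A) = 0.1925 / 0.224375.
Δx_E = 0.1925 × (+60) / 0.224375 = 11.55 / 0.224375 ≈ 51.48.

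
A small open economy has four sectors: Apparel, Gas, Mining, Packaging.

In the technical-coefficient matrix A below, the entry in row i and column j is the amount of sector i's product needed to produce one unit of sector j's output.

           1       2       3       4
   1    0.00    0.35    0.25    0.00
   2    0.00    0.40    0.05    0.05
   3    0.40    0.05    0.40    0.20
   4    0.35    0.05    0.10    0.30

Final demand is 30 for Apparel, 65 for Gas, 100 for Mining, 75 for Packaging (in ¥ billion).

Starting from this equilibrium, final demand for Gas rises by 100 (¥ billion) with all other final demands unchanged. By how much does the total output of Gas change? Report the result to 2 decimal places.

Δx_2 = 180.60

I − A =
  [   1.00    -0.35    -0.25     0.00]
  [   0.00     0.60    -0.05    -0.05]
  [  -0.40    -0.05     0.60    -0.20]
  [  -0.35    -0.05    -0.10     0.70]
Compute the cofactors C_ij = (−1)^(i+j)·(3×3 minor ij) of I−A; the adjugate is their transpose:
adj(I−A) = Cᵀ =
  [ 0.236000   0.151250   0.118375   0.044625]
  [ 0.030000   0.312500   0.044375   0.035000]
  [ 0.209875   0.167500   0.411375   0.129500]
  [ 0.150125   0.121875   0.121125   0.290500]
det(I−A) = Σ_j (I−A)_1j·C_1j = (1.00)(0.236000) + (-0.35)(0.030000) + (-0.25)(0.209875) + (0.00)(0.150125) = 0.17303125
(I − A)⁻¹ = adj(I−A) / det(I−A) ≈
  [   1.3639     0.8741     0.6841     0.2579]
  [   0.1734     1.8060     0.2565     0.2023]
  [   1.2129     0.9680     2.3775     0.7484]
  [   0.8676     0.7044     0.7000     1.6789]
Δx = (I − A)⁻¹ Δd with Δd having +100 in the Gas component and 0 elsewhere.
So Δx_2 = L_22 · (+100), where L_22 = adj(I−A)_22 / det(I−A) = 0.312500 / 0.17303125.
Δx_2 = 0.312500 × (+100) / 0.17303125 = 31.25 / 0.17303125 ≈ 180.60.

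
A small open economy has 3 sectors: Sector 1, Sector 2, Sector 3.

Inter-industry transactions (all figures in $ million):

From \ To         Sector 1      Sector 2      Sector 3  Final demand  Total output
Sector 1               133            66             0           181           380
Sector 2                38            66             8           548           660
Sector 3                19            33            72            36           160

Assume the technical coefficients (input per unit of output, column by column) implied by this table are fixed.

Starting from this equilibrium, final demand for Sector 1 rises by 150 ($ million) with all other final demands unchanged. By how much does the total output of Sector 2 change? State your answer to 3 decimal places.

Technical coefficients a_ij = z_ij / X_j:
  a_11 = 133/380 = 0.35, a_21 = 38/380 = 0.10, a_31 = 19/380 = 0.05
  a_12 = 66/660 = 0.10, a_22 = 66/660 = 0.10, a_32 = 33/660 = 0.05
  a_13 = 0/160 = 0.00, a_23 = 8/160 = 0.05, a_33 = 72/160 = 0.45
I − A =
  [   0.65    -0.10     0.00]
  [  -0.10     0.90    -0.05]
  [  -0.05    -0.05     0.55]
Cofactors of I−A, C_ij = (−1)^(i+j)·(minor ij) (rows/columns in the sector order above):
  C_11 = (0.90)(0.55) − (-0.05)(-0.05) = 0.4925
  C_12 = −[(-0.10)(0.55) − (-0.05)(-0.05)] = 0.0575
  C_13 = (-0.10)(-0.05) − (0.90)(-0.05) = 0.0500
  C_21 = −[(-0.10)(0.55) − (0.00)(-0.05)] = 0.0550
  C_22 = (0.65)(0.55) − (0.00)(-0.05) = 0.3575
  C_23 = −[(0.65)(-0.05) − (-0.10)(-0.05)] = 0.0375
  C_31 = (-0.10)(-0.05) − (0.00)(0.90) = 0.0050
  C_32 = −[(0.65)(-0.05) − (0.00)(-0.10)] = 0.0325
  C_33 = (0.65)(0.90) − (-0.10)(-0.10) = 0.5750
det(I−A) = Σ_j (I−A)_1j·C_1j = (0.65)(0.4925) + (-0.10)(0.0575) + (0.00)(0.0500) = 0.314375
adj(I−A) = Cᵀ =
  [ 0.4925   0.0550   0.0050]
  [ 0.0575   0.3575   0.0325]
  [ 0.0500   0.0375   0.5750]
(I − A)⁻¹ = adj(I−A) / det(I−A) ≈
  [   1.5666     0.1750     0.0159]
  [   0.1829     1.1372     0.1034]
  [   0.1590     0.1193     1.8290]
Δx = (I − A)⁻¹ Δd with Δd having +150 in the Sector 1 component and 0 elsewhere.
So Δx_2 = L_21 · (+150), where L_21 = adj(I−A)_21 / det(I−A) = 0.0575 / 0.314375.
Δx_2 = 0.0575 × (+150) / 0.314375 = 8.625 / 0.314375 ≈ 27.435.

Δx_2 = 27.435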